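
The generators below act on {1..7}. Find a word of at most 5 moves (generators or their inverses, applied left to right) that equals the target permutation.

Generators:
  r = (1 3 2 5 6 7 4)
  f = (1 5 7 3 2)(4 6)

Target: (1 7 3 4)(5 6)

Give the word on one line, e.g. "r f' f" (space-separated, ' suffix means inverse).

f' r' f'

  after f': (1 2 3 7 5)(4 6)
  after r': (1 3 6 7 2)(4 5)
  after f': (1 7 3 4)(5 6)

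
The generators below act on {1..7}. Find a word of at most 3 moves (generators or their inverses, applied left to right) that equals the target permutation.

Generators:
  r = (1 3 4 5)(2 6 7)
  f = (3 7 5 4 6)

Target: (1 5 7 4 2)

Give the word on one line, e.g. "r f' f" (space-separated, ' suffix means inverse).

r' f r

  after r': (1 5 4 3)(2 7 6)
  after f: (1 4 7 3)(2 5 6)
  after r: (1 5 7 4 2)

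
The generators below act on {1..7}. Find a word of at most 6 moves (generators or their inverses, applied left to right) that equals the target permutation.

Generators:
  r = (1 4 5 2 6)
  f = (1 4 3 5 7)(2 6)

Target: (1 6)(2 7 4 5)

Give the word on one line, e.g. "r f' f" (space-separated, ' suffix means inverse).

  after f': (1 7 5 3 4)(2 6)
  after r: (1 7 2)(3 5)
  after f': (1 5 4)(2 7 6)
  after r: (1 2 7)
  after r: (1 6)(2 7 4 5)

f' r f' r r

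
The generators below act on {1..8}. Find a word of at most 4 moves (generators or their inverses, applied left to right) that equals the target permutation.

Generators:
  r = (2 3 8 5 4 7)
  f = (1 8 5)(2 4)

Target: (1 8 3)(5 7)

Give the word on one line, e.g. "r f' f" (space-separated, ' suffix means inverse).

r f' r'

  after r: (2 3 8 5 4 7)
  after f': (1 5 2 3)(4 7)
  after r': (1 8 3)(5 7)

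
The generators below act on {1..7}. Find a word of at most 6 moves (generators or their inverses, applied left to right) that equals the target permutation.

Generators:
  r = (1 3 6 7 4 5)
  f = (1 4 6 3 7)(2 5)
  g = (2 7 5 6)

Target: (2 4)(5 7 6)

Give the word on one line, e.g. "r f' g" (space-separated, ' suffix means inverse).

g f' r f' g

  after g: (2 7 5 6)
  after f': (1 7 2 3 6 5 4)
  after r: (1 4 3 7 2 6)
  after f': (2 4 6 7 5)
  after g: (2 4)(5 7 6)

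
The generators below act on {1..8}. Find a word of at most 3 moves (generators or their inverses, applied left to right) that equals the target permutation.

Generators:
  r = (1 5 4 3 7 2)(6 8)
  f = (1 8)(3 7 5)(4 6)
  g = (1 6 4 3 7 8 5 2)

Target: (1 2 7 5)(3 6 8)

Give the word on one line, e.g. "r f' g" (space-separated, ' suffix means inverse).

  after g': (1 2 5 8 7 3 4 6)
  after f': (1 2 7 5)(3 6 8)

g' f'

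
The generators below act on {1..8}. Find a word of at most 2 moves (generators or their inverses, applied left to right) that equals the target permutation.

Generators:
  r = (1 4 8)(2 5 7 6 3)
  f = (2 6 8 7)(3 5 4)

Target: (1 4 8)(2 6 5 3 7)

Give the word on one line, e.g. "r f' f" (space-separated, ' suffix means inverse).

  after r': (1 8 4)(2 3 6 7 5)
  after r': (1 4 8)(2 6 5 3 7)

r' r'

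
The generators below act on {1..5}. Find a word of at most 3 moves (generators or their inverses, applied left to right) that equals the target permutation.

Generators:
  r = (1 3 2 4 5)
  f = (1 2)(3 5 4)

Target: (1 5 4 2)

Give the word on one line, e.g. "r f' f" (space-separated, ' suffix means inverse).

r f' r

  after r: (1 3 2 4 5)
  after f': (1 4 3)(2 5)
  after r: (1 5 4 2)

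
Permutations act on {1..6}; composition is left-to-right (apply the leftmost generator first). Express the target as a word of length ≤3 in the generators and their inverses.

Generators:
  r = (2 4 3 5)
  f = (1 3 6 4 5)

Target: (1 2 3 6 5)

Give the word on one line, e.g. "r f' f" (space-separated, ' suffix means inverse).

f r' r'

  after f: (1 3 6 4 5)
  after r': (1 4 3 6 2 5)
  after r': (1 2 3 6 5)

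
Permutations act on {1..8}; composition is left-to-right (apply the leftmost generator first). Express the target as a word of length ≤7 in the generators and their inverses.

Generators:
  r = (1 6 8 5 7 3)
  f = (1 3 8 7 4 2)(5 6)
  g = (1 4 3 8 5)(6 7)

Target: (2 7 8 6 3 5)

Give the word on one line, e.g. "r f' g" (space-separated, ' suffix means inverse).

r f r' g' f'

  after r: (1 6 8 5 7 3)
  after f: (1 5 4 2)(6 7 8)
  after r': (1 8)(2 3 7 6 5 4)
  after g': (1 3 6 8 5)(2 4)
  after f': (2 7 8 6 3 5)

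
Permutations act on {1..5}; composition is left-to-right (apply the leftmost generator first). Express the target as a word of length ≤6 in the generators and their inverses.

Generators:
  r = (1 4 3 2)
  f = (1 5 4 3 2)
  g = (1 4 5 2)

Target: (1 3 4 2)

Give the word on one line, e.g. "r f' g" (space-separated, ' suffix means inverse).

g' f g' f' g

  after g': (1 2 5 4)
  after f: (2 4 5 3)
  after g': (1 2)(3 5)
  after f': (1 3)(4 5)
  after g: (1 3 4 2)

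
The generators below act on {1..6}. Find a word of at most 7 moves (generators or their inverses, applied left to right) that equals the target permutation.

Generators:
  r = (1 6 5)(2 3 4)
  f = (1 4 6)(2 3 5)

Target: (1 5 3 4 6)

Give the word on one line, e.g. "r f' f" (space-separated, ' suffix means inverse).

  after r: (1 6 5)(2 3 4)
  after f': (1 4 5 6 3)
  after r: (1 2 3 6 4)
  after f: (1 3)(2 5)
  after f: (1 5 3 4 6)

r f' r f f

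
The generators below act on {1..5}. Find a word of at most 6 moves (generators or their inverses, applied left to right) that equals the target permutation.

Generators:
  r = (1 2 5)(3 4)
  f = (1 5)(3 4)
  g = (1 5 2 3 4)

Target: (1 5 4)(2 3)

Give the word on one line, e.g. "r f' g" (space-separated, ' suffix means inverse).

g' g' g' r

  after g': (1 4 3 2 5)
  after g': (1 3 5 4 2)
  after g': (1 2 4 5 3)
  after r: (1 5 4)(2 3)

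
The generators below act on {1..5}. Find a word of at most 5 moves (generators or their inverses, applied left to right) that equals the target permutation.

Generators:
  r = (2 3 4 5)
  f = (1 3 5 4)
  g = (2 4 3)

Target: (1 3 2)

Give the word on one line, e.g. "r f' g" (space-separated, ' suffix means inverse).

  after g': (2 3 4)
  after f': (1 4 2)(3 5)
  after g: (1 3 5 2)
  after r': (1 2)(3 4)
  after g': (1 3 2)

g' f' g r' g'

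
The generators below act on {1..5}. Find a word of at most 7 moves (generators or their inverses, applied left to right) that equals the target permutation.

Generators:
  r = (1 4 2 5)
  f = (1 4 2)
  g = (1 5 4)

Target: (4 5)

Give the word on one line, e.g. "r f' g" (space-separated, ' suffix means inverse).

r' r' g' r' f'

  after r': (1 5 2 4)
  after r': (1 2)(4 5)
  after g': (1 2 4)
  after r': (1 4 5 2)
  after f': (4 5)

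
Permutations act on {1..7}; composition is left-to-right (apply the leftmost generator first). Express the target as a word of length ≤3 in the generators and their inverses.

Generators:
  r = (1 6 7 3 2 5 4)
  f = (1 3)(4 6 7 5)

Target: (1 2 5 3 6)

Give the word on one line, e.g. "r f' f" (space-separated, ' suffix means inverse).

f' r

  after f': (1 3)(4 5 7 6)
  after r: (1 2 5 3 6)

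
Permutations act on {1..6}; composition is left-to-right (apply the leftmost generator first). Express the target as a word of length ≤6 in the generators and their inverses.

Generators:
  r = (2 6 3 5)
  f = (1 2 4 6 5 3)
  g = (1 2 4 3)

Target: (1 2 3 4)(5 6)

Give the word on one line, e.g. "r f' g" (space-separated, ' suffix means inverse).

  after r': (2 5 3 6)
  after g': (1 3 6)(2 5 4)
  after f': (1 5 2 6 3 4)
  after r: (1 2 3 4)(5 6)

r' g' f' r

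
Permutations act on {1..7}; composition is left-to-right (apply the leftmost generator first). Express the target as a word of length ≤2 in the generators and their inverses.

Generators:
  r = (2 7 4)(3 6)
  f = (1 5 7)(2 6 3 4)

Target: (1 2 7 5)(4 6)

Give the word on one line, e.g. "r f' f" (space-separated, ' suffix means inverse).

f' r'

  after f': (1 7 5)(2 4 3 6)
  after r': (1 2 7 5)(4 6)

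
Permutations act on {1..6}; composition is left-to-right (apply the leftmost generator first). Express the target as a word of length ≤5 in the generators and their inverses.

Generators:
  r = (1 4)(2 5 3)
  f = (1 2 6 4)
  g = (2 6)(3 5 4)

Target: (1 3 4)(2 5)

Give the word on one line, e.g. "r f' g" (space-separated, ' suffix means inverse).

  after r': (1 4)(2 3 5)
  after g': (1 5 6 2 4)
  after g': (1 3 4)(2 5)

r' g' g'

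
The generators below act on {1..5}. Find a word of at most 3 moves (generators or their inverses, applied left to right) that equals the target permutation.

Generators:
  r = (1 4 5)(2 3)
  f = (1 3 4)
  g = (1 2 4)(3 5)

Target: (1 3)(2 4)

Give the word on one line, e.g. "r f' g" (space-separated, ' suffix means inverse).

  after r': (1 5 4)(2 3)
  after f': (1 5 3 2)
  after g': (1 3)(2 4)

r' f' g'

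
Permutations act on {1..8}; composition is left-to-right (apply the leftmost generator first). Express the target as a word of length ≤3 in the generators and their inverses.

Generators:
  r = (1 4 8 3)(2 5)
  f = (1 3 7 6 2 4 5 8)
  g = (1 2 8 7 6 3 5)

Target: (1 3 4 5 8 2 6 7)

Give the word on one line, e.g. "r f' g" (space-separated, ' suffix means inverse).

f' r

  after f': (1 8 5 4 2 6 7 3)
  after r: (1 3 4 5 8 2 6 7)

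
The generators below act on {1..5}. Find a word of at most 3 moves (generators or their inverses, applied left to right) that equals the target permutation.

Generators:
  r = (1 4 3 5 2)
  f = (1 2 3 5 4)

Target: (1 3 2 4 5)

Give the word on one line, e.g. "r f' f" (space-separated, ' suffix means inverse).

  after r: (1 4 3 5 2)
  after r: (1 3 2 4 5)

r r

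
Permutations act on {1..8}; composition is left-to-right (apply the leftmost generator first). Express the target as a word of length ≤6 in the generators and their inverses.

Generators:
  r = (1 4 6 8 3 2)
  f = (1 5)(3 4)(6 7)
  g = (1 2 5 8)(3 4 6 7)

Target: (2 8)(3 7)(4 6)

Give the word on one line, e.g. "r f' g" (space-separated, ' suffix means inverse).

g g f' f' f'

  after g: (1 2 5 8)(3 4 6 7)
  after g: (1 5)(2 8)(3 6)(4 7)
  after f': (2 8)(3 7)(4 6)
  after f': (1 5)(2 8)(3 6)(4 7)
  after f': (2 8)(3 7)(4 6)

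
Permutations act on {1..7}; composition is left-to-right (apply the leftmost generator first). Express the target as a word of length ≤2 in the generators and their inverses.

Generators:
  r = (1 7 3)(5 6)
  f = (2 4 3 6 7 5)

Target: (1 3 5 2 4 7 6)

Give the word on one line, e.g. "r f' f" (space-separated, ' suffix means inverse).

f r'

  after f: (2 4 3 6 7 5)
  after r': (1 3 5 2 4 7 6)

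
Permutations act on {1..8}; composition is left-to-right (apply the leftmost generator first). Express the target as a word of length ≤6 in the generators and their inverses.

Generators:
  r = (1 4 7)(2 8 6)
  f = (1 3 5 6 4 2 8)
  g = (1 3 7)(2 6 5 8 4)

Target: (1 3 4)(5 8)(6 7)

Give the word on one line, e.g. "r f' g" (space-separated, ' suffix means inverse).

r' g' f' g

  after r': (1 7 4)(2 6 8)
  after g': (1 3)(4 7 8)(5 6)
  after f': (2 4 7)(3 8 6)
  after g: (1 3 4)(5 8)(6 7)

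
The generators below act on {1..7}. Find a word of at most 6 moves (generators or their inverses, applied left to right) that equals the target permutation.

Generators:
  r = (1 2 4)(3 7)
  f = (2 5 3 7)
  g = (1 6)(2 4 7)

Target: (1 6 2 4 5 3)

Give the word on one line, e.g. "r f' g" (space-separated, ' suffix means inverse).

g r f r' f'

  after g: (1 6)(2 4 7)
  after r: (1 6 2)(3 7 4)
  after f: (1 6 5 3 2)(4 7)
  after r': (1 6 5 7 2 4 3)
  after f': (1 6 2 4 5 3)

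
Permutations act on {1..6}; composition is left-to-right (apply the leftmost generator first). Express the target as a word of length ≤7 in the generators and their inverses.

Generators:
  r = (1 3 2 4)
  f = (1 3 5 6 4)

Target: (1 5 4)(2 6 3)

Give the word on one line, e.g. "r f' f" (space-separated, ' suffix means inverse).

f r' f f r'

  after f: (1 3 5 6 4)
  after r': (2 3 5 6)
  after f: (1 3 6 2 5 4)
  after f: (1 5)(2 6)(3 4)
  after r': (1 5 4)(2 6 3)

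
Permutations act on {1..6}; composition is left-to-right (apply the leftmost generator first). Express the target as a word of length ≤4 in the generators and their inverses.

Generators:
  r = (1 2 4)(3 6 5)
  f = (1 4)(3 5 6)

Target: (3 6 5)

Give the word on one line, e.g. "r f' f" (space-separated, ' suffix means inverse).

  after r': (1 4 2)(3 5 6)
  after f: (2 4)(3 6 5)
  after f: (1 4 2)
  after r: (3 6 5)

r' f f r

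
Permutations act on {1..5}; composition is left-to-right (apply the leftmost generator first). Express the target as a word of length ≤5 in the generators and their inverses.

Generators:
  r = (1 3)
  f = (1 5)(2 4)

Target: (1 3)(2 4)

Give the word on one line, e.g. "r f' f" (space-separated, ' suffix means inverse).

  after f': (1 5)(2 4)
  after r': (1 5 3)(2 4)
  after f': (3 5)
  after r': (1 3 5)
  after f: (1 3)(2 4)

f' r' f' r' f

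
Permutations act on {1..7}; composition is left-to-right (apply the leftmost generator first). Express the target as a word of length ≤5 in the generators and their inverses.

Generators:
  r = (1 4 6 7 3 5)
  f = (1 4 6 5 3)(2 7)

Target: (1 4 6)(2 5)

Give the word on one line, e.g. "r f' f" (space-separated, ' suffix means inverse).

  after f: (1 4 6 5 3)(2 7)
  after r': (2 6 3 5 7)
  after f: (1 4 6)(2 5)

f r' f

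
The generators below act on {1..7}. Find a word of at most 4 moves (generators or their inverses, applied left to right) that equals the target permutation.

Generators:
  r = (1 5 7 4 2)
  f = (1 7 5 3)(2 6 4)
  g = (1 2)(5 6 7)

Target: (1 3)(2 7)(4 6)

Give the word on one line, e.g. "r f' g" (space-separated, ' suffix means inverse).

r f

  after r: (1 5 7 4 2)
  after f: (1 3)(2 7)(4 6)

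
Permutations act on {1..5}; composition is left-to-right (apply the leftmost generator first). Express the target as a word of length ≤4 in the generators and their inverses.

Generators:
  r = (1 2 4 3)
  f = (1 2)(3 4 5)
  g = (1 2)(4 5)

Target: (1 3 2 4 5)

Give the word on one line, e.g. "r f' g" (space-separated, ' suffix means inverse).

  after g: (1 2)(4 5)
  after r: (1 4 5 3)
  after r: (1 3 2 4 5)

g r r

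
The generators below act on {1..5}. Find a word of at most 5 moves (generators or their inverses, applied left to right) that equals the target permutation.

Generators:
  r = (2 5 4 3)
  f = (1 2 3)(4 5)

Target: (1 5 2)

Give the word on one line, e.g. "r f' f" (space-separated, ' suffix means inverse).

f r f f

  after f: (1 2 3)(4 5)
  after r: (1 5 3)
  after f: (1 4 5)(2 3)
  after f: (1 5 2)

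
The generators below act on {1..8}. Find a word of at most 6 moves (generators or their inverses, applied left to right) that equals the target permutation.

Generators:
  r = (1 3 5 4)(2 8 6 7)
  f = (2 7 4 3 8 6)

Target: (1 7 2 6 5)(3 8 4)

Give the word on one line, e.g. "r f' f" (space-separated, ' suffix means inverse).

r' f' r f

  after r': (1 4 5 3)(2 7 6 8)
  after f': (1 7 8 6 3)(4 5)
  after r: (1 2 8 7 6 5)
  after f: (1 7 2 6 5)(3 8 4)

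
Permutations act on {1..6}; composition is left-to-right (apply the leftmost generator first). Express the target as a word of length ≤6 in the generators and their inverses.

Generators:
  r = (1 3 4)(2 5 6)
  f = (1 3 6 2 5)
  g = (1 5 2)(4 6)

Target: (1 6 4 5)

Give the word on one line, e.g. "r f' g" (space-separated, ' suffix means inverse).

r f' g' f'

  after r: (1 3 4)(2 5 6)
  after f': (3 4 5)
  after g': (1 2 5 3 6 4)
  after f': (1 6 4 5)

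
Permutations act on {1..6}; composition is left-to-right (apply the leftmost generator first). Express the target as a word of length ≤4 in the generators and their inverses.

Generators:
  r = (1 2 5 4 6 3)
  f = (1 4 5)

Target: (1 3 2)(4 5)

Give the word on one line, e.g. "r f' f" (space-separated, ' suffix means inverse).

  after r': (1 3 6 4 5 2)
  after r': (1 6 5)(2 3 4)
  after f': (1 6 4 2 3)
  after r: (1 3 2)(4 5)

r' r' f' r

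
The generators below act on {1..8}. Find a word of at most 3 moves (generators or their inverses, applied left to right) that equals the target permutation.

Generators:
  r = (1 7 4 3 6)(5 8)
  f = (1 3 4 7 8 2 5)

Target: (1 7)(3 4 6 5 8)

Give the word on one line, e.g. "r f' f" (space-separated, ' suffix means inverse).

f' r f'

  after f': (1 5 2 8 7 4 3)
  after r: (1 8 4 6)(2 5)(3 7)
  after f': (1 7)(3 4 6 5 8)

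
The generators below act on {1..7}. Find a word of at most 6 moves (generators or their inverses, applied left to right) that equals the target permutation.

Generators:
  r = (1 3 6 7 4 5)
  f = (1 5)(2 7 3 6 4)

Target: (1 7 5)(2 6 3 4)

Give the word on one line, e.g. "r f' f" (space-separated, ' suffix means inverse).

r f' f' r' f

  after r: (1 3 6 7 4 5)
  after f': (1 7 6 2 4)
  after f': (1 2 6 4 5)(3 7)
  after r': (1 2 3 6 7)
  after f: (1 7 5)(2 6 3 4)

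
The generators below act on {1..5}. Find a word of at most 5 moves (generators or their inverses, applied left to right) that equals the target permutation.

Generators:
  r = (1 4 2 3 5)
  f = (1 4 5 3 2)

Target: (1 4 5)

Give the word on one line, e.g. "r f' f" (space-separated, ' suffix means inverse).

f' r r r r

  after f': (1 2 3 5 4)
  after r: (1 3)(2 5)
  after r: (1 5 3 4 2)
  after r: (2 4 3)
  after r: (1 4 5)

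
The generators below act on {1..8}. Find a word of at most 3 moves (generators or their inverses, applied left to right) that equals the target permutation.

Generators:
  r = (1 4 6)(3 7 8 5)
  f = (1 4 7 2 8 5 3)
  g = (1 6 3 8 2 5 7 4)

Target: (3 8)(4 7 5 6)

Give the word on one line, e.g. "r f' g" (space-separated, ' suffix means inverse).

  after f': (1 3 5 8 2 7 4)
  after g': (1 6)(2 5 3)
  after g': (3 8)(4 7 5 6)

f' g' g'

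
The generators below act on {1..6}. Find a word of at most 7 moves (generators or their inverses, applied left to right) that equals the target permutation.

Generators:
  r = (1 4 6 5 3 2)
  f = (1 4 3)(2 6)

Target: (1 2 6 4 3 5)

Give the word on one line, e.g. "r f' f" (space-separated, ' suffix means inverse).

  after f': (1 3 4)(2 6)
  after r': (1 5 6 3)(2 4)
  after f': (1 5 2)(4 6)
  after r': (1 6)(3 5)
  after f: (1 2 6 4 3 5)

f' r' f' r' f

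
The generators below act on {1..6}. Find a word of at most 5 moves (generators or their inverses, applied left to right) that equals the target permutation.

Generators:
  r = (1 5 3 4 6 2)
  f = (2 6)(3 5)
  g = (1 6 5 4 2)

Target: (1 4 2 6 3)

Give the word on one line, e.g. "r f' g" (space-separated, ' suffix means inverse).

f' g' g' f'

  after f': (2 6)(3 5)
  after g': (1 2)(3 6 4 5)
  after g': (1 4 6 5 3)
  after f': (1 4 2 6 3)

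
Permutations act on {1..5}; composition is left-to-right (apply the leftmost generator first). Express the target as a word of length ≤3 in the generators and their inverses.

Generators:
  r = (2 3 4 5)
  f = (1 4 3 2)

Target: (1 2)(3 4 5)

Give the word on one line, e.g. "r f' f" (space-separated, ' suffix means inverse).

  after f: (1 4 3 2)
  after r: (1 5 2)
  after r: (1 2)(3 4 5)

f r r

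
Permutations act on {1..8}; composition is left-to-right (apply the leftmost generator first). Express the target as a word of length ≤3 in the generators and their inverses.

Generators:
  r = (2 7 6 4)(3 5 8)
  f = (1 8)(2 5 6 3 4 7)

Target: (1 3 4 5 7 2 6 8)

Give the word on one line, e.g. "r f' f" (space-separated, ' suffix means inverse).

f' r

  after f': (1 8)(2 7 4 3 6 5)
  after r: (1 3 4 5 7 2 6 8)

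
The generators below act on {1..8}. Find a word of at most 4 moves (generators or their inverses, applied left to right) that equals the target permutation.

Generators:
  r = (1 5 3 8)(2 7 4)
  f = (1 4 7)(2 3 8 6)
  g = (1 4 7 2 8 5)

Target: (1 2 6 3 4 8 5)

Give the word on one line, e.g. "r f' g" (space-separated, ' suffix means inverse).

f' r'

  after f': (1 7 4)(2 6 8 3)
  after r': (1 2 6 3 4 8 5)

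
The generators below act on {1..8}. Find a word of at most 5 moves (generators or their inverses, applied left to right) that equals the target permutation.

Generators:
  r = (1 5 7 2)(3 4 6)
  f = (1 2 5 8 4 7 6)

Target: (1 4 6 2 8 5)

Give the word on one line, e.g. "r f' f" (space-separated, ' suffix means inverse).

r' f' f' r r

  after r': (1 2 7 5)(3 6 4)
  after f': (2 4 3 7)(5 6 8)
  after f': (1 6 5 7)(2 8)(3 4)
  after r: (1 3 6 7 5 2 8)
  after r: (1 4 6 2 8 5)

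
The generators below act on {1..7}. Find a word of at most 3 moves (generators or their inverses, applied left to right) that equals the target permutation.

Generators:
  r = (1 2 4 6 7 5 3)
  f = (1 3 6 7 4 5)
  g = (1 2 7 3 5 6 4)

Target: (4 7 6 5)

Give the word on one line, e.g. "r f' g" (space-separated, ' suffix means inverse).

  after r: (1 2 4 6 7 5 3)
  after f': (1 2 7 4 3 5)
  after g': (4 7 6 5)

r f' g'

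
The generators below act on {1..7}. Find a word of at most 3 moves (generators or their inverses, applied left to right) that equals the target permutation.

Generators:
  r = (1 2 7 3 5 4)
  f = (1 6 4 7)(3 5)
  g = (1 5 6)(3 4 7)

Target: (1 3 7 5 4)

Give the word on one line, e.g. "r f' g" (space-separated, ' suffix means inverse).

  after g: (1 5 6)(3 4 7)
  after f: (1 3 7 5 4)

g f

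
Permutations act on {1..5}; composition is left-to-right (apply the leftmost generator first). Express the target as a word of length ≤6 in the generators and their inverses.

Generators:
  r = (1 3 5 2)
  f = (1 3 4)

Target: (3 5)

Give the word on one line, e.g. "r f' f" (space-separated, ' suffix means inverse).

r' r' f' r' f'

  after r': (1 2 5 3)
  after r': (1 5)(2 3)
  after f': (1 5 4 3 2)
  after r': (1 3 5 4)
  after f': (3 5)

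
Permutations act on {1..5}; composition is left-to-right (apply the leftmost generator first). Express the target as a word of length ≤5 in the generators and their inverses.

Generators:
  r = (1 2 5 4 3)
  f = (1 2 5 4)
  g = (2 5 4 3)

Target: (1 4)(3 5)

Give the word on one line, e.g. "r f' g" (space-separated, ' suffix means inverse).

f g f g' r

  after f: (1 2 5 4)
  after g: (1 5 3 2 4)
  after f: (1 4 2)(3 5)
  after g': (1 5 4 3 2)
  after r: (1 4)(3 5)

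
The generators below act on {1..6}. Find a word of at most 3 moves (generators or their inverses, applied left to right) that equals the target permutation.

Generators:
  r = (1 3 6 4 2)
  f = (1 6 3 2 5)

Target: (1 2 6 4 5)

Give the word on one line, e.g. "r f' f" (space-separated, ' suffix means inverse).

r f

  after r: (1 3 6 4 2)
  after f: (1 2 6 4 5)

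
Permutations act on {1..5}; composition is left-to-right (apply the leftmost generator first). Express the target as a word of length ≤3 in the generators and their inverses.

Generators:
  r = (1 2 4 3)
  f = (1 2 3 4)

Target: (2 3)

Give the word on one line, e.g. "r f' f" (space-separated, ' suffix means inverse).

  after r': (1 3 4 2)
  after f': (1 2 4)
  after f': (2 3)

r' f' f'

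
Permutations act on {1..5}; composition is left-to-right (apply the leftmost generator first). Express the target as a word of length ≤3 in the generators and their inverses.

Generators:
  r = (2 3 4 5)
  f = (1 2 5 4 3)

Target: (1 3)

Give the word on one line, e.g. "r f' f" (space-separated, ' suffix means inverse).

  after r': (2 5 4 3)
  after f': (1 3)

r' f'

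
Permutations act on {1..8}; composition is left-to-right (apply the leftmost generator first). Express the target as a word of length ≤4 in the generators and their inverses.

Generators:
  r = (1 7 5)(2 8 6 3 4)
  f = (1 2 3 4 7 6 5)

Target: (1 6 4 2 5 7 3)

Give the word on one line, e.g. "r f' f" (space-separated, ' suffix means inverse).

  after f': (1 5 6 7 4 3 2)
  after f': (1 6 4 2 5 7 3)

f' f'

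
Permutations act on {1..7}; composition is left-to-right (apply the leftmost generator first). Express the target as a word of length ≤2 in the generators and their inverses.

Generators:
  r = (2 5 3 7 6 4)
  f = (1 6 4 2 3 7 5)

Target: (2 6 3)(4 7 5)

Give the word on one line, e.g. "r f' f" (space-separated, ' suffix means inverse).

r' r'

  after r': (2 4 6 7 3 5)
  after r': (2 6 3)(4 7 5)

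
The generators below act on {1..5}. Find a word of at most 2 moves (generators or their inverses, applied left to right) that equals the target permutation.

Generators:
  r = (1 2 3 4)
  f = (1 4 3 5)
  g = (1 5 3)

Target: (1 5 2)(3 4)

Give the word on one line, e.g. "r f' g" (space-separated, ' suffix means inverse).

  after g: (1 5 3)
  after r': (1 5 2)(3 4)

g r'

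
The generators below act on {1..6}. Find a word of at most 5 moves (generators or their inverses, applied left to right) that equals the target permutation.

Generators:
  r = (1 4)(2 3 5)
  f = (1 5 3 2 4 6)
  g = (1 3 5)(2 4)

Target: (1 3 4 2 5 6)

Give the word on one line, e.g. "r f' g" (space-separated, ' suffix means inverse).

g' f' r' g' f'

  after g': (1 5 3)(2 4)
  after f': (3 6 4)
  after r': (1 4 2 5 3 6)
  after g': (1 2 3 6 5)
  after f': (1 3 4 2 5 6)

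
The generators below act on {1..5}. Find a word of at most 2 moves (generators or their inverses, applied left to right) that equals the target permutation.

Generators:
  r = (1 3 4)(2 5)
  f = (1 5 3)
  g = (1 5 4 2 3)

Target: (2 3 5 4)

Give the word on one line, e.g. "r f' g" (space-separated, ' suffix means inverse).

g' r'

  after g': (1 3 2 4 5)
  after r': (2 3 5 4)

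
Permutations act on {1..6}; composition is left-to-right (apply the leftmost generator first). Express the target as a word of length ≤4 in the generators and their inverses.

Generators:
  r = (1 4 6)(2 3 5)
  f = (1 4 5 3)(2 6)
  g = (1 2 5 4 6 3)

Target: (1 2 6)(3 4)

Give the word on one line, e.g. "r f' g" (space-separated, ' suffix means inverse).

  after g': (1 3 6 4 5 2)
  after r': (1 2 6)(3 4)

g' r'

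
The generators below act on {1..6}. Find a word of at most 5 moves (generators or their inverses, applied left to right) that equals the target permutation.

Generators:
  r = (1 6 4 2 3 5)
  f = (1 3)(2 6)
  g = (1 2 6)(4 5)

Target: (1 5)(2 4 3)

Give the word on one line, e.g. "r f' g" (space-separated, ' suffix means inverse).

  after r: (1 6 4 2 3 5)
  after r: (1 4 3)(2 5 6)
  after g: (1 5)(2 4 3)
  after f': (1 5 3 6 2 4)
  after f': (1 5)(2 4 3)

r r g f' f'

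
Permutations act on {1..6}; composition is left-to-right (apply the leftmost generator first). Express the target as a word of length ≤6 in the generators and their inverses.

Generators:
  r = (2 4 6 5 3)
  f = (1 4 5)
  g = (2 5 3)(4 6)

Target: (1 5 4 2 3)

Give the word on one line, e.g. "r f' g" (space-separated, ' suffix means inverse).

  after f': (1 5 4)
  after f': (1 4 5)
  after g: (1 6 4 3 2 5)
  after g: (1 4 2 3 5)
  after f: (1 5 4 2 3)

f' f' g g f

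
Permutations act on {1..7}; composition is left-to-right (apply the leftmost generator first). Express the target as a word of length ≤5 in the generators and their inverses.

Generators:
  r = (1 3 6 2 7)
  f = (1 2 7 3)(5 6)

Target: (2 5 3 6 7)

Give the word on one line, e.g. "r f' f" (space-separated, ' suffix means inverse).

  after r': (1 7 2 6 3)
  after f: (1 3 2 5 6)
  after r': (2 5 3 6 7)

r' f r'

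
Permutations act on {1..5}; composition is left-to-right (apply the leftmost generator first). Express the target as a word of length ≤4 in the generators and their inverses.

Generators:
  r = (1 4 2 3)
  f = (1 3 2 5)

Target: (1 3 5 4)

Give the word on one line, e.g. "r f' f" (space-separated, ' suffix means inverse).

r' f r

  after r': (1 3 2 4)
  after f: (1 2 4 3 5)
  after r: (1 3 5 4)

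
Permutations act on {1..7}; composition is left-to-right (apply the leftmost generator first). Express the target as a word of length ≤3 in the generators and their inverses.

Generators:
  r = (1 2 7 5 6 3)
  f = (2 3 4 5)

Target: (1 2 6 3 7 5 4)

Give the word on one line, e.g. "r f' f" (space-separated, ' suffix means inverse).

f' r

  after f': (2 5 4 3)
  after r: (1 2 6 3 7 5 4)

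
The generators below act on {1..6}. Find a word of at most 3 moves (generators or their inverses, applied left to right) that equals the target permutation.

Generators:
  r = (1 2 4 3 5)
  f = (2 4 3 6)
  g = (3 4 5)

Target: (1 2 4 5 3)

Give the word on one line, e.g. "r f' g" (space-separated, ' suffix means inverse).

g g r

  after g: (3 4 5)
  after g: (3 5 4)
  after r: (1 2 4 5 3)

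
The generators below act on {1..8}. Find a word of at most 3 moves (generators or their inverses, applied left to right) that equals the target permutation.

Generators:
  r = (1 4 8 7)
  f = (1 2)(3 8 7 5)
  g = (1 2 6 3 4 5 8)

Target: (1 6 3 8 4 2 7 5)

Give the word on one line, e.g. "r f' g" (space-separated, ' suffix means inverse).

  after f': (1 2)(3 5 7 8)
  after r': (1 2 7 4)(3 5 8)
  after g: (1 6 3 8 4 2 7 5)

f' r' g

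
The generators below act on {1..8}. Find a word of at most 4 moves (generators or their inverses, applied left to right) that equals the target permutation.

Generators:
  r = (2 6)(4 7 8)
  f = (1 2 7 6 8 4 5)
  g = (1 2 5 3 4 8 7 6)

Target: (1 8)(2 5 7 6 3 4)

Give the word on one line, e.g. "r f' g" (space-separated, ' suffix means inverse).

r f' f' g

  after r: (2 6)(4 7 8)
  after f': (1 5 4 2 7 6)
  after f': (1 4)(5 8 6)
  after g: (1 8)(2 5 7 6 3 4)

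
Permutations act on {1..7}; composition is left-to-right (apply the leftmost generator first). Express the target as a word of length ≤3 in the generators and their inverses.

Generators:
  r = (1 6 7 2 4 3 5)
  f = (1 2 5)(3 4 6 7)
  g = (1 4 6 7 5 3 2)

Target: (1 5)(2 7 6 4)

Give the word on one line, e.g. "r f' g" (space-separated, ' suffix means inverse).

g r r

  after g: (1 4 6 7 5 3 2)
  after r: (1 3 4 7)(2 6)
  after r: (1 5)(2 7 6 4)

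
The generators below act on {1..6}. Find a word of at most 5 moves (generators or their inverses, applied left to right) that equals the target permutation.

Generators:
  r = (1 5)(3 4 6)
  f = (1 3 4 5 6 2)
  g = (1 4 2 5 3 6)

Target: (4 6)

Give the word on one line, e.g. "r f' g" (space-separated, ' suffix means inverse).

f r g'

  after f: (1 3 4 5 6 2)
  after r: (1 4)(2 5 3 6)
  after g': (4 6)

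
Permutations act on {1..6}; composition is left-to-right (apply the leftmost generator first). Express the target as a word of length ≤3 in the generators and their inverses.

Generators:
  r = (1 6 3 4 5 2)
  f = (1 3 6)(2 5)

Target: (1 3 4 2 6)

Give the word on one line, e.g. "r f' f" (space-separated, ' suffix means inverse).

  after r: (1 6 3 4 5 2)
  after f': (1 3 4 2 6)

r f'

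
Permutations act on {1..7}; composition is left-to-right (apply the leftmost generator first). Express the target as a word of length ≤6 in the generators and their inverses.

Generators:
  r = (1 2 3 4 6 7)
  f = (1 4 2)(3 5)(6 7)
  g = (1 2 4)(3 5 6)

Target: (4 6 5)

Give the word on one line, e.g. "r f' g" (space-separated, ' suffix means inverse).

  after r: (1 2 3 4 6 7)
  after f': (1 4 7 2 5 3)
  after g': (1 2 3 4 7)(5 6)
  after r': (4 6 5)

r f' g' r'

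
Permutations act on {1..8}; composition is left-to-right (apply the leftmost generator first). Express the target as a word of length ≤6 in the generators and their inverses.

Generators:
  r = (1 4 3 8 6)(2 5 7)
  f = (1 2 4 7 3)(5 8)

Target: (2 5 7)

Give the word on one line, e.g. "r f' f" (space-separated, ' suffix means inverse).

  after r': (1 6 8 3 4)(2 7 5)
  after r': (1 8 4 6 3)(2 5 7)
  after r': (1 3 6 4 8)
  after r': (1 4 3 8 6)(2 7 5)
  after r': (2 5 7)

r' r' r' r' r'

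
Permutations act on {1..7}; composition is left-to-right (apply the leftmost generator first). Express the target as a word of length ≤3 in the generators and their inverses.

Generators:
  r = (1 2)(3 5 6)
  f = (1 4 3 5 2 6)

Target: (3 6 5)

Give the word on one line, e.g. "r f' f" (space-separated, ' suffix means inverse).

r r

  after r: (1 2)(3 5 6)
  after r: (3 6 5)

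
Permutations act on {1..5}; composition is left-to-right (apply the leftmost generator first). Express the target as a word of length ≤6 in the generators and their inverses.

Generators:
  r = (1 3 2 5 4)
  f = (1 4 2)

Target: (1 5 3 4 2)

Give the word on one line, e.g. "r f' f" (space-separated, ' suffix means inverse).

f r f r'

  after f: (1 4 2)
  after r: (2 3)(4 5)
  after f: (1 4 5 2 3)
  after r': (1 5 3 4 2)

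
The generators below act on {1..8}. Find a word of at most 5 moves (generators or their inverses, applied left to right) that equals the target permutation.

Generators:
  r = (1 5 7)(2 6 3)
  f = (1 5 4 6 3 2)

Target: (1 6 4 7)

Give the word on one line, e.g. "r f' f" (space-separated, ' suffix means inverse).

f' r' r'

  after f': (1 2 3 6 4 5)
  after r': (1 3 2 6 4)(5 7)
  after r': (1 6 4 7)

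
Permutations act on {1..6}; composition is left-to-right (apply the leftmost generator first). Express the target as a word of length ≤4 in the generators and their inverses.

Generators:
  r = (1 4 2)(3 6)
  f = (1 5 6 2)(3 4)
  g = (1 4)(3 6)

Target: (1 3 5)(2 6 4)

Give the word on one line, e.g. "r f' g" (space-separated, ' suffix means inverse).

  after g: (1 4)(3 6)
  after f': (1 3 5)(2 6 4)

g f'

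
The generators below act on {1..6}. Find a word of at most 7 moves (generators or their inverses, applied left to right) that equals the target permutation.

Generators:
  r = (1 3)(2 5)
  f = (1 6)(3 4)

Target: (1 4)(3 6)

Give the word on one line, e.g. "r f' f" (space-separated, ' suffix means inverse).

  after f: (1 6)(3 4)
  after r: (1 6 3 4)(2 5)
  after f: (2 5)(4 6)
  after r': (1 3)(4 6)
  after f': (1 4)(3 6)

f r f r' f'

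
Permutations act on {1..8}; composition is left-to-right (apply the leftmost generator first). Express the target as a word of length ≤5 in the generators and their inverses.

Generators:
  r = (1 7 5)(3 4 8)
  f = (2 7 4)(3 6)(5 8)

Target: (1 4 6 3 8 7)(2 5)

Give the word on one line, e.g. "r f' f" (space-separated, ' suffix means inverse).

  after r: (1 7 5)(3 4 8)
  after f: (1 4 5)(2 7 8 6 3)
  after f: (1 2 4 8 3 7 5)
  after r: (1 2 8 4 3 5 7)
  after f': (1 4 6 3 8 7)(2 5)

r f f r f'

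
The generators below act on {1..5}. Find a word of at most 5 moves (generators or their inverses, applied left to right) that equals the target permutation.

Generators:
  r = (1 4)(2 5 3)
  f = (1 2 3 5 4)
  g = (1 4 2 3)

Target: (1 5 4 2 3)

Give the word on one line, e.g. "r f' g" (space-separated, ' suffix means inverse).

r' g f' f' f'

  after r': (1 4)(2 3 5)
  after g: (1 2)(3 5)
  after f': (2 4 5)
  after f': (1 4 3 2 5)
  after f': (1 5 4 2 3)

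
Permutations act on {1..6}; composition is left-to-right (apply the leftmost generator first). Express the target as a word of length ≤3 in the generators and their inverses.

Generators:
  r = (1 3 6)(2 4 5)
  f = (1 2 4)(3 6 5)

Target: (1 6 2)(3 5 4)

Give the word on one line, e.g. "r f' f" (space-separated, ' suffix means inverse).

r f

  after r: (1 3 6)(2 4 5)
  after f: (1 6 2)(3 5 4)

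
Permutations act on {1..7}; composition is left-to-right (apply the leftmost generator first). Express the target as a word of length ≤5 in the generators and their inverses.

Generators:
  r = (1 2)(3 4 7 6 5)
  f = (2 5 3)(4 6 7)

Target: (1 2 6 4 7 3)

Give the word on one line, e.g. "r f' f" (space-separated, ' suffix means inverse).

f' f' r'

  after f': (2 3 5)(4 7 6)
  after f': (2 5 3)(4 6 7)
  after r': (1 2 6 4 7 3)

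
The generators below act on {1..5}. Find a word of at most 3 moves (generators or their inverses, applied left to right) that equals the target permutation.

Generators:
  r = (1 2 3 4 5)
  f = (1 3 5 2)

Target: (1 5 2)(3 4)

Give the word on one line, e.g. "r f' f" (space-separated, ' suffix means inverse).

r f'

  after r: (1 2 3 4 5)
  after f': (1 5 2)(3 4)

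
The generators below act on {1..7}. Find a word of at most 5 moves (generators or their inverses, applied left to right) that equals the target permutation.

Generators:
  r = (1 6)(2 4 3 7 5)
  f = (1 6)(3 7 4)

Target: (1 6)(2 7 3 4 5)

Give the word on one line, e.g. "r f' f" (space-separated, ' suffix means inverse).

f' r f'

  after f': (1 6)(3 4 7)
  after r: (2 4 5)
  after f': (1 6)(2 7 3 4 5)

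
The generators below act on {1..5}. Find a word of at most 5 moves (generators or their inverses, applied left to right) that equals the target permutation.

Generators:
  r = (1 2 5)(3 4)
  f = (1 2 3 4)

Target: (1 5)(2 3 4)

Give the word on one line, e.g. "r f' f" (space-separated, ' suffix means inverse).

f r' r'

  after f: (1 2 3 4)
  after r': (2 4 5)
  after r': (1 5)(2 3 4)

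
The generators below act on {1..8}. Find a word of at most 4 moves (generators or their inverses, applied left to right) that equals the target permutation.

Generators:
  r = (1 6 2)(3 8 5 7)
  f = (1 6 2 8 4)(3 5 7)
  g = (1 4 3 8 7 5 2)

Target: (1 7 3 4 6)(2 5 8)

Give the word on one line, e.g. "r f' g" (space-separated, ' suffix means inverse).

g' f g

  after g': (1 2 5 7 8 3 4)
  after f: (1 8 5 3)(2 7 4 6)
  after g: (1 7 3 4 6)(2 5 8)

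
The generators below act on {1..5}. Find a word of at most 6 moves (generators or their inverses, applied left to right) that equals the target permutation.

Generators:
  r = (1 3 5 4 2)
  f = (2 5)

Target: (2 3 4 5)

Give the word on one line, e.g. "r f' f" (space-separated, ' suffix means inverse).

  after r': (1 2 4 5 3)
  after f': (1 5 3)(2 4)
  after r': (1 3 2 5)
  after r': (2 3 4 5)

r' f' r' r'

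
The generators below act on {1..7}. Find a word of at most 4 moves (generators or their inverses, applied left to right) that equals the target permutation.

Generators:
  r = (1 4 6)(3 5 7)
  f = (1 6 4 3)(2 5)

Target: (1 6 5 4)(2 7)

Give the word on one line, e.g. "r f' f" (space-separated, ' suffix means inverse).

  after r: (1 4 6)(3 5 7)
  after r: (1 6 4)(3 7 5)
  after f: (1 4 6 3 7 2 5)
  after r: (1 6 5 4)(2 7)

r r f r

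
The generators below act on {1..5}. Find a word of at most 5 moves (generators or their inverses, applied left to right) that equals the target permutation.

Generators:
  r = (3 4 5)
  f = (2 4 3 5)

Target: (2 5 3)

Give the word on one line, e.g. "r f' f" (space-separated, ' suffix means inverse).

  after f': (2 5 3 4)
  after f': (2 3)(4 5)
  after r': (2 5 3)

f' f' r'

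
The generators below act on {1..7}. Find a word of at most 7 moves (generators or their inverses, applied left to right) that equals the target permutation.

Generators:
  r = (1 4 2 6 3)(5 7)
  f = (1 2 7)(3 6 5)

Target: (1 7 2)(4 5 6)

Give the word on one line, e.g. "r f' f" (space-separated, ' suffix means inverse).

f' f' r f r

  after f': (1 7 2)(3 5 6)
  after f': (1 2 7)(3 6 5)
  after r: (1 6 7 4 2 5)
  after f: (1 5 2 3 6)(4 7)
  after r: (1 7 2)(4 5 6)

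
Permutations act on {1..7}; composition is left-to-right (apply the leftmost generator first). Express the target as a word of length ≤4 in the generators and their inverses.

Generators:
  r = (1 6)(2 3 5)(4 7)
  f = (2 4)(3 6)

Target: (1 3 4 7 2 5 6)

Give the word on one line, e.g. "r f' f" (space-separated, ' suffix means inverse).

r' f'

  after r': (1 6)(2 5 3)(4 7)
  after f': (1 3 4 7 2 5 6)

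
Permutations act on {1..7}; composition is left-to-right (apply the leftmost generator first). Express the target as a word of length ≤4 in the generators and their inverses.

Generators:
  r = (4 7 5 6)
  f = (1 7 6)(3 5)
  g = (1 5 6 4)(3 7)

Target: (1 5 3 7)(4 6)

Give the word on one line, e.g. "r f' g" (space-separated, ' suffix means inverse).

  after f': (1 6 7)(3 5)
  after r': (1 5 3 7)(4 6)

f' r'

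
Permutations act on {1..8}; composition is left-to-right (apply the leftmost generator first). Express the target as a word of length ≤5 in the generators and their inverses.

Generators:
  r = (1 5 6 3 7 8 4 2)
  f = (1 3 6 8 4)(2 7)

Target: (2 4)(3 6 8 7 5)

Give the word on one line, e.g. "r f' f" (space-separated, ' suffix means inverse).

f' r r

  after f': (1 4 8 6 3)(2 7)
  after r: (1 2 8 3 5 6 7)
  after r: (2 4)(3 6 8 7 5)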